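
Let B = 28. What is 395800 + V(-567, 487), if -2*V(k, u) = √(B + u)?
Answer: 395800 - √515/2 ≈ 3.9579e+5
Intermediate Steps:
V(k, u) = -√(28 + u)/2
395800 + V(-567, 487) = 395800 - √(28 + 487)/2 = 395800 - √515/2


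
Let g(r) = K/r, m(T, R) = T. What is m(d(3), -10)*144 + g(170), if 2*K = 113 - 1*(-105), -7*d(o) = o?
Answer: -72677/1190 ≈ -61.073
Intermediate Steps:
d(o) = -o/7
K = 109 (K = (113 - 1*(-105))/2 = (113 + 105)/2 = (1/2)*218 = 109)
g(r) = 109/r
m(d(3), -10)*144 + g(170) = -1/7*3*144 + 109/170 = -3/7*144 + 109*(1/170) = -432/7 + 109/170 = -72677/1190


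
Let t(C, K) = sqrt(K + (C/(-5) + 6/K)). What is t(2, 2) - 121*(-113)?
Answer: 13673 + sqrt(115)/5 ≈ 13675.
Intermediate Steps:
t(C, K) = sqrt(K + 6/K - C/5) (t(C, K) = sqrt(K + (C*(-1/5) + 6/K)) = sqrt(K + (-C/5 + 6/K)) = sqrt(K + (6/K - C/5)) = sqrt(K + 6/K - C/5))
t(2, 2) - 121*(-113) = sqrt(-5*2 + 25*2 + 150/2)/5 - 121*(-113) = sqrt(-10 + 50 + 150*(1/2))/5 + 13673 = sqrt(-10 + 50 + 75)/5 + 13673 = sqrt(115)/5 + 13673 = 13673 + sqrt(115)/5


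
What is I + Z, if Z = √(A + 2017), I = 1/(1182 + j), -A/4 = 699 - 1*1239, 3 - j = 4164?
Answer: -1/2979 + √4177 ≈ 64.629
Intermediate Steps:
j = -4161 (j = 3 - 1*4164 = 3 - 4164 = -4161)
A = 2160 (A = -4*(699 - 1*1239) = -4*(699 - 1239) = -4*(-540) = 2160)
I = -1/2979 (I = 1/(1182 - 4161) = 1/(-2979) = -1/2979 ≈ -0.00033568)
Z = √4177 (Z = √(2160 + 2017) = √4177 ≈ 64.630)
I + Z = -1/2979 + √4177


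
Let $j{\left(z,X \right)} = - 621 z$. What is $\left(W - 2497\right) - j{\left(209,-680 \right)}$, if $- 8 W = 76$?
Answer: $\frac{254565}{2} \approx 1.2728 \cdot 10^{5}$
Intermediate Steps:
$W = - \frac{19}{2}$ ($W = \left(- \frac{1}{8}\right) 76 = - \frac{19}{2} \approx -9.5$)
$\left(W - 2497\right) - j{\left(209,-680 \right)} = \left(- \frac{19}{2} - 2497\right) - \left(-621\right) 209 = \left(- \frac{19}{2} - 2497\right) - -129789 = - \frac{5013}{2} + 129789 = \frac{254565}{2}$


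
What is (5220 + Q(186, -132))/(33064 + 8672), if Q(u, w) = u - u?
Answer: 435/3478 ≈ 0.12507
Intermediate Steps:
Q(u, w) = 0
(5220 + Q(186, -132))/(33064 + 8672) = (5220 + 0)/(33064 + 8672) = 5220/41736 = 5220*(1/41736) = 435/3478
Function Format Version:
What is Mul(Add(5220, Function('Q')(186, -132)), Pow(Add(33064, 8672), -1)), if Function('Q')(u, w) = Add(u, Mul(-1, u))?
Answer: Rational(435, 3478) ≈ 0.12507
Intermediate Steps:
Function('Q')(u, w) = 0
Mul(Add(5220, Function('Q')(186, -132)), Pow(Add(33064, 8672), -1)) = Mul(Add(5220, 0), Pow(Add(33064, 8672), -1)) = Mul(5220, Pow(41736, -1)) = Mul(5220, Rational(1, 41736)) = Rational(435, 3478)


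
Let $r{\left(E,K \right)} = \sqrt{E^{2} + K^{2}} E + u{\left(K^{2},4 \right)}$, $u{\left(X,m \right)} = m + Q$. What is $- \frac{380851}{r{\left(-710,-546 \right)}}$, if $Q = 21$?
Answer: $\frac{380851}{16175883399} + \frac{108161684 \sqrt{200554}}{80879416995} \approx 0.59892$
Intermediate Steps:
$u{\left(X,m \right)} = 21 + m$ ($u{\left(X,m \right)} = m + 21 = 21 + m$)
$r{\left(E,K \right)} = 25 + E \sqrt{E^{2} + K^{2}}$ ($r{\left(E,K \right)} = \sqrt{E^{2} + K^{2}} E + \left(21 + 4\right) = E \sqrt{E^{2} + K^{2}} + 25 = 25 + E \sqrt{E^{2} + K^{2}}$)
$- \frac{380851}{r{\left(-710,-546 \right)}} = - \frac{380851}{25 - 710 \sqrt{\left(-710\right)^{2} + \left(-546\right)^{2}}} = - \frac{380851}{25 - 710 \sqrt{504100 + 298116}} = - \frac{380851}{25 - 710 \sqrt{802216}} = - \frac{380851}{25 - 710 \cdot 2 \sqrt{200554}} = - \frac{380851}{25 - 1420 \sqrt{200554}}$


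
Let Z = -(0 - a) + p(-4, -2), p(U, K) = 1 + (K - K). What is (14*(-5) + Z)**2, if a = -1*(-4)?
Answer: 4225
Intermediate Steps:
a = 4
p(U, K) = 1 (p(U, K) = 1 + 0 = 1)
Z = 5 (Z = -(0 - 1*4) + 1 = -(0 - 4) + 1 = -1*(-4) + 1 = 4 + 1 = 5)
(14*(-5) + Z)**2 = (14*(-5) + 5)**2 = (-70 + 5)**2 = (-65)**2 = 4225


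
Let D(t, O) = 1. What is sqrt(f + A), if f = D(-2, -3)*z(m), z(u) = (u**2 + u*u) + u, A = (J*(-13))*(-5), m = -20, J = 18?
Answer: 5*sqrt(78) ≈ 44.159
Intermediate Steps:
A = 1170 (A = (18*(-13))*(-5) = -234*(-5) = 1170)
z(u) = u + 2*u**2 (z(u) = (u**2 + u**2) + u = 2*u**2 + u = u + 2*u**2)
f = 780 (f = 1*(-20*(1 + 2*(-20))) = 1*(-20*(1 - 40)) = 1*(-20*(-39)) = 1*780 = 780)
sqrt(f + A) = sqrt(780 + 1170) = sqrt(1950) = 5*sqrt(78)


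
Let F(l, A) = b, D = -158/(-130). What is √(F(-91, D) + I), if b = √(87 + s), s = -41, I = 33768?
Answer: √(33768 + √46) ≈ 183.78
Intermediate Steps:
D = 79/65 (D = -158*(-1/130) = 79/65 ≈ 1.2154)
b = √46 (b = √(87 - 41) = √46 ≈ 6.7823)
F(l, A) = √46
√(F(-91, D) + I) = √(√46 + 33768) = √(33768 + √46)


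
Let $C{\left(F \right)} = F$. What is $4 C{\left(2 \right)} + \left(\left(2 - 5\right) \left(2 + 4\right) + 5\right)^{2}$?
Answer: $177$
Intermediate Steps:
$4 C{\left(2 \right)} + \left(\left(2 - 5\right) \left(2 + 4\right) + 5\right)^{2} = 4 \cdot 2 + \left(\left(2 - 5\right) \left(2 + 4\right) + 5\right)^{2} = 8 + \left(\left(-3\right) 6 + 5\right)^{2} = 8 + \left(-18 + 5\right)^{2} = 8 + \left(-13\right)^{2} = 8 + 169 = 177$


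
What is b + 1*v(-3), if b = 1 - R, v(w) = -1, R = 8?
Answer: -8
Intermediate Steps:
b = -7 (b = 1 - 1*8 = 1 - 8 = -7)
b + 1*v(-3) = -7 + 1*(-1) = -7 - 1 = -8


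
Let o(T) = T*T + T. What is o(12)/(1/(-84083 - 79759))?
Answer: -25559352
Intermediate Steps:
o(T) = T + T**2 (o(T) = T**2 + T = T + T**2)
o(12)/(1/(-84083 - 79759)) = (12*(1 + 12))/(1/(-84083 - 79759)) = (12*13)/(1/(-163842)) = 156/(-1/163842) = 156*(-163842) = -25559352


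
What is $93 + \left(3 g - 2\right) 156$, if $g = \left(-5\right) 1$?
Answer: $-2559$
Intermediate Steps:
$g = -5$
$93 + \left(3 g - 2\right) 156 = 93 + \left(3 \left(-5\right) - 2\right) 156 = 93 + \left(-15 - 2\right) 156 = 93 - 2652 = -2559$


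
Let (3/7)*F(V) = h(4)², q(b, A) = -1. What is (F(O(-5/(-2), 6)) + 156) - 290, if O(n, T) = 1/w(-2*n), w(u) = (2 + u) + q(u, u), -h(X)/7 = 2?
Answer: 970/3 ≈ 323.33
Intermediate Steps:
h(X) = -14 (h(X) = -7*2 = -14)
w(u) = 1 + u (w(u) = (2 + u) - 1 = 1 + u)
O(n, T) = 1/(1 - 2*n)
F(V) = 1372/3 (F(V) = (7/3)*(-14)² = (7/3)*196 = 1372/3)
(F(O(-5/(-2), 6)) + 156) - 290 = (1372/3 + 156) - 290 = 1840/3 - 290 = 970/3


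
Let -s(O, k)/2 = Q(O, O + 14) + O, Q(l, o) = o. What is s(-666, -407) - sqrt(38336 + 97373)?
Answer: 2636 - sqrt(135709) ≈ 2267.6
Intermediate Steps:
s(O, k) = -28 - 4*O (s(O, k) = -2*((O + 14) + O) = -2*((14 + O) + O) = -2*(14 + 2*O) = -28 - 4*O)
s(-666, -407) - sqrt(38336 + 97373) = (-28 - 4*(-666)) - sqrt(38336 + 97373) = (-28 + 2664) - sqrt(135709) = 2636 - sqrt(135709)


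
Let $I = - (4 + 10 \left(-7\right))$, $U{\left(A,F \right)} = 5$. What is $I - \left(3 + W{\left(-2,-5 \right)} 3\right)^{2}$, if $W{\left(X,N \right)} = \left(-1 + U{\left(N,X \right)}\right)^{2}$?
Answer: $-2535$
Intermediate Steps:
$W{\left(X,N \right)} = 16$ ($W{\left(X,N \right)} = \left(-1 + 5\right)^{2} = 4^{2} = 16$)
$I = 66$ ($I = - (4 - 70) = \left(-1\right) \left(-66\right) = 66$)
$I - \left(3 + W{\left(-2,-5 \right)} 3\right)^{2} = 66 - \left(3 + 16 \cdot 3\right)^{2} = 66 - \left(3 + 48\right)^{2} = 66 - 51^{2} = 66 - 2601 = -2535$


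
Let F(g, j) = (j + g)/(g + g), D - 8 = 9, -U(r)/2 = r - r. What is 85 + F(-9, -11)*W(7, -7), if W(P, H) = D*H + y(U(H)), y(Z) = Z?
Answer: -425/9 ≈ -47.222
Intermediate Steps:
U(r) = 0 (U(r) = -2*(r - r) = -2*0 = 0)
D = 17 (D = 8 + 9 = 17)
W(P, H) = 17*H (W(P, H) = 17*H + 0 = 17*H)
F(g, j) = (g + j)/(2*g) (F(g, j) = (g + j)/((2*g)) = (g + j)*(1/(2*g)) = (g + j)/(2*g))
85 + F(-9, -11)*W(7, -7) = 85 + ((½)*(-9 - 11)/(-9))*(17*(-7)) = 85 + ((½)*(-⅑)*(-20))*(-119) = 85 + (10/9)*(-119) = 85 - 1190/9 = -425/9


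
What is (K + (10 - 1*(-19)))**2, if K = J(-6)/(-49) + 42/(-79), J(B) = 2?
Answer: 12109461849/14984641 ≈ 808.13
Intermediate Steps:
K = -2216/3871 (K = 2/(-49) + 42/(-79) = 2*(-1/49) + 42*(-1/79) = -2/49 - 42/79 = -2216/3871 ≈ -0.57246)
(K + (10 - 1*(-19)))**2 = (-2216/3871 + (10 - 1*(-19)))**2 = (-2216/3871 + (10 + 19))**2 = (-2216/3871 + 29)**2 = (110043/3871)**2 = 12109461849/14984641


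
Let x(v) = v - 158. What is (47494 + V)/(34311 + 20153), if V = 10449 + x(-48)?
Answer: 57737/54464 ≈ 1.0601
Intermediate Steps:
x(v) = -158 + v
V = 10243 (V = 10449 + (-158 - 48) = 10449 - 206 = 10243)
(47494 + V)/(34311 + 20153) = (47494 + 10243)/(34311 + 20153) = 57737/54464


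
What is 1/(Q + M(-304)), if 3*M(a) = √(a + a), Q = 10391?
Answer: 93519/971756537 - 12*I*√38/971756537 ≈ 9.6237e-5 - 7.6123e-8*I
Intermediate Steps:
M(a) = √2*√a/3 (M(a) = √(a + a)/3 = √(2*a)/3 = (√2*√a)/3 = √2*√a/3)
1/(Q + M(-304)) = 1/(10391 + √2*√(-304)/3) = 1/(10391 + √2*(4*I*√19)/3) = 1/(10391 + 4*I*√38/3)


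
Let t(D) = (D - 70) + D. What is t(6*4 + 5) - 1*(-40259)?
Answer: 40247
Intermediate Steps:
t(D) = -70 + 2*D (t(D) = (-70 + D) + D = -70 + 2*D)
t(6*4 + 5) - 1*(-40259) = (-70 + 2*(6*4 + 5)) - 1*(-40259) = (-70 + 2*(24 + 5)) + 40259 = (-70 + 2*29) + 40259 = (-70 + 58) + 40259 = -12 + 40259 = 40247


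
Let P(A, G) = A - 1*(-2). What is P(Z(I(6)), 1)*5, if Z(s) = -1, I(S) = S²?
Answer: 5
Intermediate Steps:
P(A, G) = 2 + A (P(A, G) = A + 2 = 2 + A)
P(Z(I(6)), 1)*5 = (2 - 1)*5 = 1*5 = 5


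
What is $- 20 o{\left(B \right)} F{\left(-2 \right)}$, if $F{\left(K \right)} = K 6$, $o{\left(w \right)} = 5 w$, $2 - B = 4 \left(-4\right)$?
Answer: $21600$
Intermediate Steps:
$B = 18$ ($B = 2 - 4 \left(-4\right) = 2 - -16 = 2 + 16 = 18$)
$F{\left(K \right)} = 6 K$
$- 20 o{\left(B \right)} F{\left(-2 \right)} = - 20 \cdot 5 \cdot 18 \cdot 6 \left(-2\right) = \left(-20\right) 90 \left(-12\right) = \left(-1800\right) \left(-12\right) = 21600$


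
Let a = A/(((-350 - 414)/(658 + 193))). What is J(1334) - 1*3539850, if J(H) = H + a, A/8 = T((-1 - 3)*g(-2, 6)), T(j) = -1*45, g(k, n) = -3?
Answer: -675779966/191 ≈ -3.5381e+6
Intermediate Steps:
T(j) = -45
A = -360 (A = 8*(-45) = -360)
a = 76590/191 (a = -360*(658 + 193)/(-350 - 414) = -360/((-764/851)) = -360/((-764*1/851)) = -360/(-764/851) = -360*(-851/764) = 76590/191 ≈ 400.99)
J(H) = 76590/191 + H (J(H) = H + 76590/191 = 76590/191 + H)
J(1334) - 1*3539850 = (76590/191 + 1334) - 1*3539850 = 331384/191 - 3539850 = -675779966/191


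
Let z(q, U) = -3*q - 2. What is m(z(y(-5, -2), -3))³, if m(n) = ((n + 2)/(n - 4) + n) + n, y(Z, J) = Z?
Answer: 571787/27 ≈ 21177.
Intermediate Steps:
z(q, U) = -2 - 3*q
m(n) = 2*n + (2 + n)/(-4 + n) (m(n) = ((2 + n)/(-4 + n) + n) + n = (n + (2 + n)/(-4 + n)) + n = 2*n + (2 + n)/(-4 + n))
m(z(y(-5, -2), -3))³ = ((2 - 7*(-2 - 3*(-5)) + 2*(-2 - 3*(-5))²)/(-4 + (-2 - 3*(-5))))³ = ((2 - 7*(-2 + 15) + 2*(-2 + 15)²)/(-4 + (-2 + 15)))³ = ((2 - 7*13 + 2*13²)/(-4 + 13))³ = ((2 - 91 + 2*169)/9)³ = ((2 - 91 + 338)/9)³ = ((⅑)*249)³ = (83/3)³ = 571787/27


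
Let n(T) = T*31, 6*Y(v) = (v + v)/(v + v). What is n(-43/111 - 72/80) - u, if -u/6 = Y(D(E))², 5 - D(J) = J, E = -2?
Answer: -22057/555 ≈ -39.742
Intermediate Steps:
D(J) = 5 - J
Y(v) = ⅙ (Y(v) = ((v + v)/(v + v))/6 = ((2*v)/((2*v)))/6 = ((2*v)*(1/(2*v)))/6 = (⅙)*1 = ⅙)
u = -⅙ (u = -6*(⅙)² = -6*1/36 = -⅙ ≈ -0.16667)
n(T) = 31*T
n(-43/111 - 72/80) - u = 31*(-43/111 - 72/80) - 1*(-⅙) = 31*(-43*1/111 - 72*1/80) + ⅙ = 31*(-43/111 - 9/10) + ⅙ = 31*(-1429/1110) + ⅙ = -44299/1110 + ⅙ = -22057/555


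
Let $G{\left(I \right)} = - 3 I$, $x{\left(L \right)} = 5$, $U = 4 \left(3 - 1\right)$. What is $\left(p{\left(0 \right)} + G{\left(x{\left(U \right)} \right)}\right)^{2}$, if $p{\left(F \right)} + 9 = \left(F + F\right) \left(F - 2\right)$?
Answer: $576$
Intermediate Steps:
$p{\left(F \right)} = -9 + 2 F \left(-2 + F\right)$ ($p{\left(F \right)} = -9 + \left(F + F\right) \left(F - 2\right) = -9 + 2 F \left(-2 + F\right)$)
$U = 8$ ($U = 4 \cdot 2 = 8$)
$\left(p{\left(0 \right)} + G{\left(x{\left(U \right)} \right)}\right)^{2} = \left(\left(-9 - 0 + 2 \cdot 0^{2}\right) - 15\right)^{2} = \left(\left(-9 + 0 + 2 \cdot 0\right) - 15\right)^{2} = \left(\left(-9 + 0 + 0\right) - 15\right)^{2} = \left(-9 - 15\right)^{2} = \left(-24\right)^{2} = 576$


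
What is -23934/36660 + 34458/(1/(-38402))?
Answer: -8085094872749/6110 ≈ -1.3233e+9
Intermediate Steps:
-23934/36660 + 34458/(1/(-38402)) = -23934*1/36660 + 34458/(-1/38402) = -3989/6110 + 34458*(-38402) = -3989/6110 - 1323256116 = -8085094872749/6110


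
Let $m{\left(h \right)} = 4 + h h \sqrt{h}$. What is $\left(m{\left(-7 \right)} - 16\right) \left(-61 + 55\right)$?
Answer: $72 - 294 i \sqrt{7} \approx 72.0 - 777.85 i$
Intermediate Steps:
$m{\left(h \right)} = 4 + h^{\frac{5}{2}}$ ($m{\left(h \right)} = 4 + h h^{\frac{3}{2}} = 4 + h^{\frac{5}{2}}$)
$\left(m{\left(-7 \right)} - 16\right) \left(-61 + 55\right) = \left(\left(4 + \left(-7\right)^{\frac{5}{2}}\right) - 16\right) \left(-61 + 55\right) = \left(\left(4 + 49 i \sqrt{7}\right) - 16\right) \left(-6\right) = \left(-12 + 49 i \sqrt{7}\right) \left(-6\right) = 72 - 294 i \sqrt{7}$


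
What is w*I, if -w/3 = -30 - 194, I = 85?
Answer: 57120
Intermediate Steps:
w = 672 (w = -3*(-30 - 194) = -3*(-224) = 672)
w*I = 672*85 = 57120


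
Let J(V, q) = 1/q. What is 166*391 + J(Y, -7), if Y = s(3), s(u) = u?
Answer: 454341/7 ≈ 64906.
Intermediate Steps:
Y = 3
166*391 + J(Y, -7) = 166*391 + 1/(-7) = 64906 - 1/7 = 454341/7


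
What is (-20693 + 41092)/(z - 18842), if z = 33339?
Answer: 20399/14497 ≈ 1.4071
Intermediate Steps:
(-20693 + 41092)/(z - 18842) = (-20693 + 41092)/(33339 - 18842) = 20399/14497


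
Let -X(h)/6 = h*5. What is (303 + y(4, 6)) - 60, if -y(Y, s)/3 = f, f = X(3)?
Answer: 513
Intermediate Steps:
X(h) = -30*h (X(h) = -6*h*5 = -30*h)
f = -90 (f = -30*3 = -90)
y(Y, s) = 270 (y(Y, s) = -3*(-90) = 270)
(303 + y(4, 6)) - 60 = (303 + 270) - 60 = 573 - 60 = 513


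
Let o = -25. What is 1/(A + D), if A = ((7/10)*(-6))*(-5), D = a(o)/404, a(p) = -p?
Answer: 404/8509 ≈ 0.047479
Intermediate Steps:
D = 25/404 (D = -1*(-25)/404 = 25*(1/404) = 25/404 ≈ 0.061881)
A = 21 (A = ((7*(⅒))*(-6))*(-5) = ((7/10)*(-6))*(-5) = -21/5*(-5) = 21)
1/(A + D) = 1/(21 + 25/404) = 1/(8509/404) = 404/8509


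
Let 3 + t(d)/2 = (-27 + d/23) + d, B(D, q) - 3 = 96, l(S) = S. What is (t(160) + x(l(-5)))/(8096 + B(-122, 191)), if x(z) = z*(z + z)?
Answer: 10/253 ≈ 0.039526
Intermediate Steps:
B(D, q) = 99 (B(D, q) = 3 + 96 = 99)
t(d) = -60 + 48*d/23 (t(d) = -6 + 2*((-27 + d/23) + d) = -6 + 2*(-27 + 24*d/23) = -6 + (-54 + 48*d/23) = -60 + 48*d/23)
x(z) = 2*z² (x(z) = z*(2*z) = 2*z²)
(t(160) + x(l(-5)))/(8096 + B(-122, 191)) = ((-60 + (48/23)*160) + 2*(-5)²)/(8096 + 99) = ((-60 + 7680/23) + 2*25)/8195 = (6300/23 + 50)*(1/8195) = (7450/23)*(1/8195) = 10/253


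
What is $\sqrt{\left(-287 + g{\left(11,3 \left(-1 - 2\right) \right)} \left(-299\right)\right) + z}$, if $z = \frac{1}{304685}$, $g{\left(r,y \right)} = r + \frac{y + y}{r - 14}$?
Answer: $\frac{i \sqrt{498512937033565}}{304685} \approx 73.28 i$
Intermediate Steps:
$g{\left(r,y \right)} = r + \frac{2 y}{-14 + r}$
$z = \frac{1}{304685} \approx 3.2821 \cdot 10^{-6}$
$\sqrt{\left(-287 + g{\left(11,3 \left(-1 - 2\right) \right)} \left(-299\right)\right) + z} = \sqrt{\left(-287 + \frac{11^{2} - 154 + 2 \cdot 3 \left(-1 - 2\right)}{-14 + 11} \left(-299\right)\right) + \frac{1}{304685}} = \sqrt{\left(-287 + \frac{121 - 154 + 2 \cdot 3 \left(-3\right)}{-3} \left(-299\right)\right) + \frac{1}{304685}} = \sqrt{\left(-287 + - \frac{121 - 154 + 2 \left(-9\right)}{3} \left(-299\right)\right) + \frac{1}{304685}} = \sqrt{\left(-287 + - \frac{121 - 154 - 18}{3} \left(-299\right)\right) + \frac{1}{304685}} = \sqrt{\left(-287 + \left(- \frac{1}{3}\right) \left(-51\right) \left(-299\right)\right) + \frac{1}{304685}} = \sqrt{\left(-287 + 17 \left(-299\right)\right) + \frac{1}{304685}} = \sqrt{\left(-287 - 5083\right) + \frac{1}{304685}} = \sqrt{-5370 + \frac{1}{304685}} = \sqrt{- \frac{1636158449}{304685}} = \frac{i \sqrt{498512937033565}}{304685}$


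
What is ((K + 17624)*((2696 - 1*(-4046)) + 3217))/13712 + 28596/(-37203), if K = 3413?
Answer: 2597971593899/170042512 ≈ 15278.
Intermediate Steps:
((K + 17624)*((2696 - 1*(-4046)) + 3217))/13712 + 28596/(-37203) = ((3413 + 17624)*((2696 - 1*(-4046)) + 3217))/13712 + 28596/(-37203) = (21037*((2696 + 4046) + 3217))*(1/13712) + 28596*(-1/37203) = (21037*(6742 + 3217))*(1/13712) - 9532/12401 = (21037*9959)*(1/13712) - 9532/12401 = 209507483*(1/13712) - 9532/12401 = 209507483/13712 - 9532/12401 = 2597971593899/170042512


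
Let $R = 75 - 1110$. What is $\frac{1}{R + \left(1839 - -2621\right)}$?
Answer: $\frac{1}{3425} \approx 0.00029197$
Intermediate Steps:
$R = -1035$ ($R = 75 - 1110 = -1035$)
$\frac{1}{R + \left(1839 - -2621\right)} = \frac{1}{-1035 + \left(1839 - -2621\right)} = \frac{1}{-1035 + \left(1839 + 2621\right)} = \frac{1}{-1035 + 4460} = \frac{1}{3425}$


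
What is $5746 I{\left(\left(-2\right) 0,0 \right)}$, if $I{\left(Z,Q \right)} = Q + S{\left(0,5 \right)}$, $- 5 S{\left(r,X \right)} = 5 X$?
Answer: $-28730$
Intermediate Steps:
$S{\left(r,X \right)} = - X$ ($S{\left(r,X \right)} = - \frac{5 X}{5} = - X$)
$I{\left(Z,Q \right)} = -5 + Q$ ($I{\left(Z,Q \right)} = Q - 5 = -5 + Q$)
$5746 I{\left(\left(-2\right) 0,0 \right)} = 5746 \left(-5 + 0\right) = 5746 \left(-5\right) = -28730$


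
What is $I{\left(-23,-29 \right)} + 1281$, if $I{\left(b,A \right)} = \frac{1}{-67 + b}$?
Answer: $\frac{115289}{90} \approx 1281.0$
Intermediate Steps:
$I{\left(-23,-29 \right)} + 1281 = \frac{1}{-67 - 23} + 1281 = \frac{1}{-90} + 1281 = - \frac{1}{90} + 1281 = \frac{115289}{90}$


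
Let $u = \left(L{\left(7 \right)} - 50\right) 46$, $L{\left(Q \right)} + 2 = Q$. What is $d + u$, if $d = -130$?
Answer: $-2200$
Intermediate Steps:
$L{\left(Q \right)} = -2 + Q$
$u = -2070$ ($u = \left(\left(-2 + 7\right) - 50\right) 46 = \left(5 - 50\right) 46 = \left(-45\right) 46 = -2070$)
$d + u = -130 - 2070 = -2200$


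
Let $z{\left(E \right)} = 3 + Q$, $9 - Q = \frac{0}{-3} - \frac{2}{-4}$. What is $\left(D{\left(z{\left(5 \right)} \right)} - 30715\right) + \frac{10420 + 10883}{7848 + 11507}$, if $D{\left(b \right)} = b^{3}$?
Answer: $- \frac{4520247891}{154840} \approx -29193.0$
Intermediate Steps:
$Q = \frac{17}{2}$ ($Q = 9 - \left(\frac{0}{-3} - \frac{2}{-4}\right) = 9 - \left(0 \left(- \frac{1}{3}\right) - - \frac{1}{2}\right) = 9 - \left(0 + \frac{1}{2}\right) = 9 - \frac{1}{2} = \frac{17}{2} \approx 8.5$)
$z{\left(E \right)} = \frac{23}{2}$ ($z{\left(E \right)} = 3 + \frac{17}{2} = \frac{23}{2}$)
$\left(D{\left(z{\left(5 \right)} \right)} - 30715\right) + \frac{10420 + 10883}{7848 + 11507} = \left(\left(\frac{23}{2}\right)^{3} - 30715\right) + \frac{10420 + 10883}{7848 + 11507} = \left(\frac{12167}{8} - 30715\right) + \frac{21303}{19355} = - \frac{233553}{8} + 21303 \cdot \frac{1}{19355} = - \frac{233553}{8} + \frac{21303}{19355} = - \frac{4520247891}{154840}$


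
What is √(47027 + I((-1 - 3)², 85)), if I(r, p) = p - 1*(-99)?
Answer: √47211 ≈ 217.28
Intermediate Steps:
I(r, p) = 99 + p (I(r, p) = p + 99 = 99 + p)
√(47027 + I((-1 - 3)², 85)) = √(47027 + (99 + 85)) = √(47027 + 184) = √47211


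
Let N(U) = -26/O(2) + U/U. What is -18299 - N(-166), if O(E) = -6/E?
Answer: -54926/3 ≈ -18309.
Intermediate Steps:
N(U) = 29/3 (N(U) = -26/((-6/2)) + U/U = -26/((-6*½)) + 1 = -26/(-3) + 1 = -26*(-⅓) + 1 = 26/3 + 1 = 29/3)
-18299 - N(-166) = -18299 - 1*29/3 = -18299 - 29/3 = -54926/3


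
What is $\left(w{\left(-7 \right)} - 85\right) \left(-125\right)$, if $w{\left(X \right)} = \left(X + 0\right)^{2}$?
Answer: $4500$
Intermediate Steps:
$w{\left(X \right)} = X^{2}$
$\left(w{\left(-7 \right)} - 85\right) \left(-125\right) = \left(\left(-7\right)^{2} - 85\right) \left(-125\right) = \left(49 - 85\right) \left(-125\right) = \left(-36\right) \left(-125\right) = 4500$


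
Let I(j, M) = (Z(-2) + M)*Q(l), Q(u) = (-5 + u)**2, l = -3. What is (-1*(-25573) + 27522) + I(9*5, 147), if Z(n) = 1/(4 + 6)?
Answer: 312547/5 ≈ 62509.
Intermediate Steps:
Z(n) = 1/10
I(j, M) = 32/5 + 64*M (I(j, M) = (1/10 + M)*(-5 - 3)**2 = (1/10 + M)*(-8)**2 = (1/10 + M)*64 = 32/5 + 64*M)
(-1*(-25573) + 27522) + I(9*5, 147) = (-1*(-25573) + 27522) + (32/5 + 64*147) = (25573 + 27522) + (32/5 + 9408) = 53095 + 47072/5 = 312547/5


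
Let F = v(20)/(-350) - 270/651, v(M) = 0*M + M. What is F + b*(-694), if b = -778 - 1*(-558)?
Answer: 165657288/1085 ≈ 1.5268e+5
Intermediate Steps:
v(M) = M (v(M) = 0 + M = M)
b = -220 (b = -778 + 558 = -220)
F = -512/1085 (F = 20/(-350) - 270/651 = 20*(-1/350) - 270*1/651 = -2/35 - 90/217 = -512/1085 ≈ -0.47189)
F + b*(-694) = -512/1085 - 220*(-694) = -512/1085 + 152680 = 165657288/1085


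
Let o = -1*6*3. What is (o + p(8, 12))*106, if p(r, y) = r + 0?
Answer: -1060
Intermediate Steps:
p(r, y) = r
o = -18 (o = -6*3 = -18)
(o + p(8, 12))*106 = (-18 + 8)*106 = -10*106 = -1060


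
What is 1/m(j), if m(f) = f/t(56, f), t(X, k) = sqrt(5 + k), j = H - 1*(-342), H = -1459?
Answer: -2*I*sqrt(278)/1117 ≈ -0.029854*I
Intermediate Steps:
j = -1117 (j = -1459 - 1*(-342) = -1459 + 342 = -1117)
m(f) = f/sqrt(5 + f) (m(f) = f/(sqrt(5 + f)) = f/sqrt(5 + f))
1/m(j) = 1/(-1117/sqrt(5 - 1117)) = 1/(-(-1117)*I*sqrt(278)/556) = 1/(1117*I*sqrt(278)/556) = -2*I*sqrt(278)/1117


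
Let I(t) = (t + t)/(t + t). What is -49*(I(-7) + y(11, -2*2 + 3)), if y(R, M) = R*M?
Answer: 490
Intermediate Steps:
y(R, M) = M*R
I(t) = 1 (I(t) = (2*t)/((2*t)) = (2*t)*(1/(2*t)) = 1)
-49*(I(-7) + y(11, -2*2 + 3)) = -49*(1 + (-2*2 + 3)*11) = -49*(1 + (-4 + 3)*11) = -49*(1 - 1*11) = -49*(1 - 11) = -49*(-10) = 490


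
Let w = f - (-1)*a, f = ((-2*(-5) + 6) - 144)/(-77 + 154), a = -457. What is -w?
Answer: 35317/77 ≈ 458.66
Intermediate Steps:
f = -128/77 (f = ((10 + 6) - 144)/77 = (16 - 144)*(1/77) = -128*1/77 = -128/77 ≈ -1.6623)
w = -35317/77 (w = -128/77 - (-1)*(-457) = -128/77 - 1*457 = -128/77 - 457 = -35317/77 ≈ -458.66)
-w = -1*(-35317/77) = 35317/77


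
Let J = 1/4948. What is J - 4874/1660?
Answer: -6028723/2053420 ≈ -2.9359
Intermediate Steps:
J = 1/4948 ≈ 0.00020210
J - 4874/1660 = 1/4948 - 4874/1660 = 1/4948 - 4874*1/1660 = 1/4948 - 2437/830 = -6028723/2053420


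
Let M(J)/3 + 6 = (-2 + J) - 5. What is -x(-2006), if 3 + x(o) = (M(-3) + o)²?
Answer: -4218913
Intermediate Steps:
M(J) = -39 + 3*J (M(J) = -18 + 3*((-2 + J) - 5) = -18 + 3*(-7 + J) = -18 + (-21 + 3*J) = -39 + 3*J)
x(o) = -3 + (-48 + o)² (x(o) = -3 + ((-39 + 3*(-3)) + o)² = -3 + ((-39 - 9) + o)² = -3 + (-48 + o)²)
-x(-2006) = -(-3 + (-48 - 2006)²) = -(-3 + (-2054)²) = -(-3 + 4218916) = -1*4218913 = -4218913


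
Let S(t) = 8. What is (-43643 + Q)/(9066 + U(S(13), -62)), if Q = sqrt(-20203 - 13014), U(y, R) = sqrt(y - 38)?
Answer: -65944573/13698731 + sqrt(996510)/82192386 + 1511*I*sqrt(33217)/13698731 + 43643*I*sqrt(30)/82192386 ≈ -4.8139 + 0.023011*I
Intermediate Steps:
U(y, R) = sqrt(-38 + y)
Q = I*sqrt(33217) (Q = sqrt(-33217) = I*sqrt(33217) ≈ 182.26*I)
(-43643 + Q)/(9066 + U(S(13), -62)) = (-43643 + I*sqrt(33217))/(9066 + sqrt(-38 + 8)) = (-43643 + I*sqrt(33217))/(9066 + sqrt(-30)) = (-43643 + I*sqrt(33217))/(9066 + I*sqrt(30))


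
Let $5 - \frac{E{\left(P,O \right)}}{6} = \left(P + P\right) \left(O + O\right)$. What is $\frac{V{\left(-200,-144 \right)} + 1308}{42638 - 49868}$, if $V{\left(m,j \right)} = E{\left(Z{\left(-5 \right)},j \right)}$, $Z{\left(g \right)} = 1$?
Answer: $- \frac{799}{1205} \approx -0.66307$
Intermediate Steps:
$E{\left(P,O \right)} = 30 - 24 O P$ ($E{\left(P,O \right)} = 30 - 6 \left(P + P\right) \left(O + O\right) = 30 - 6 \cdot 2 P 2 O = 30 - 6 \cdot 4 O P = 30 - 24 O P$)
$V{\left(m,j \right)} = 30 - 24 j$ ($V{\left(m,j \right)} = 30 - 24 j 1 = 30 - 24 j$)
$\frac{V{\left(-200,-144 \right)} + 1308}{42638 - 49868} = \frac{\left(30 - -3456\right) + 1308}{42638 - 49868} = \frac{\left(30 + 3456\right) + 1308}{-7230} = \left(3486 + 1308\right) \left(- \frac{1}{7230}\right) = 4794 \left(- \frac{1}{7230}\right) = - \frac{799}{1205}$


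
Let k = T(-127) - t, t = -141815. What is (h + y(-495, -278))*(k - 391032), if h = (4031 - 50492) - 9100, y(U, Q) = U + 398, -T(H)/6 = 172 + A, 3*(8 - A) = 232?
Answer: 13905205114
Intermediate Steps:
A = -208/3 (A = 8 - ⅓*232 = 8 - 232/3 = -208/3 ≈ -69.333)
T(H) = -616 (T(H) = -6*(172 - 208/3) = -6*308/3 = -616)
y(U, Q) = 398 + U
h = -55561 (h = -46461 - 9100 = -55561)
k = 141199 (k = -616 - 1*(-141815) = -616 + 141815 = 141199)
(h + y(-495, -278))*(k - 391032) = (-55561 + (398 - 495))*(141199 - 391032) = (-55561 - 97)*(-249833) = -55658*(-249833) = 13905205114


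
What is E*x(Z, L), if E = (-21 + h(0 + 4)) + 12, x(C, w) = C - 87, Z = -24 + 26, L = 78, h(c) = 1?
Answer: 680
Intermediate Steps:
Z = 2
x(C, w) = -87 + C
E = -8 (E = (-21 + 1) + 12 = -20 + 12 = -8)
E*x(Z, L) = -8*(-87 + 2) = -8*(-85) = 680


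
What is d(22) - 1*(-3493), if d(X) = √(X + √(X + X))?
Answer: 3493 + √(22 + 2*√11) ≈ 3498.4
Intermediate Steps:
d(X) = √(X + √2*√X) (d(X) = √(X + √(2*X)) = √(X + √2*√X))
d(22) - 1*(-3493) = √(22 + √2*√22) - 1*(-3493) = √(22 + 2*√11) + 3493 = 3493 + √(22 + 2*√11)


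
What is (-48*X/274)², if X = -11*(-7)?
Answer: 3415104/18769 ≈ 181.95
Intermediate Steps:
X = 77
(-48*X/274)² = (-48/(274/77))² = (-48/(274*(1/77)))² = (-48/274/77)² = (-48*77/274)² = (-1848/137)² = 3415104/18769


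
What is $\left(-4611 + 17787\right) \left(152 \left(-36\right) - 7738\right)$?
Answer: $-174054960$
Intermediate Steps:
$\left(-4611 + 17787\right) \left(152 \left(-36\right) - 7738\right) = 13176 \left(-5472 - 7738\right) = 13176 \left(-13210\right) = -174054960$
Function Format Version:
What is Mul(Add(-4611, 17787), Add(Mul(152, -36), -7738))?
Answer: -174054960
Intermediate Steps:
Mul(Add(-4611, 17787), Add(Mul(152, -36), -7738)) = Mul(13176, Add(-5472, -7738)) = Mul(13176, -13210) = -174054960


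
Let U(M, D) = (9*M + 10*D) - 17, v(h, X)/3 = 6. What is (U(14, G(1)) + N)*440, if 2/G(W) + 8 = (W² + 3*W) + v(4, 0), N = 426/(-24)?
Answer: 285450/7 ≈ 40779.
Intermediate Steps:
N = -71/4 (N = 426*(-1/24) = -71/4 ≈ -17.750)
v(h, X) = 18 (v(h, X) = 3*6 = 18)
G(W) = 2/(10 + W² + 3*W) (G(W) = 2/(-8 + ((W² + 3*W) + 18)) = 2/(-8 + (18 + W² + 3*W)) = 2/(10 + W² + 3*W))
U(M, D) = -17 + 9*M + 10*D
(U(14, G(1)) + N)*440 = ((-17 + 9*14 + 10*(2/(10 + 1² + 3*1))) - 71/4)*440 = ((-17 + 126 + 10*(2/(10 + 1 + 3))) - 71/4)*440 = ((-17 + 126 + 10*(2/14)) - 71/4)*440 = ((-17 + 126 + 10*(2*(1/14))) - 71/4)*440 = ((-17 + 126 + 10*(⅐)) - 71/4)*440 = ((-17 + 126 + 10/7) - 71/4)*440 = (773/7 - 71/4)*440 = (2595/28)*440 = 285450/7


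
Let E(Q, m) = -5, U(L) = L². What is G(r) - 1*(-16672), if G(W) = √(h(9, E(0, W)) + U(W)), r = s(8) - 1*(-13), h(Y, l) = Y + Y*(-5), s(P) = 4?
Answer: 16672 + √253 ≈ 16688.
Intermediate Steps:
h(Y, l) = -4*Y (h(Y, l) = Y - 5*Y = -4*Y)
r = 17 (r = 4 - 1*(-13) = 4 + 13 = 17)
G(W) = √(-36 + W²) (G(W) = √(-4*9 + W²) = √(-36 + W²))
G(r) - 1*(-16672) = √(-36 + 17²) - 1*(-16672) = √(-36 + 289) + 16672 = √253 + 16672 = 16672 + √253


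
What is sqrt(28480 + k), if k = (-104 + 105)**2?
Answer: sqrt(28481) ≈ 168.76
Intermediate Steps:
k = 1 (k = 1**2 = 1)
sqrt(28480 + k) = sqrt(28480 + 1) = sqrt(28481)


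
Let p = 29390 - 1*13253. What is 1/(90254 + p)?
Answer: 1/106391 ≈ 9.3993e-6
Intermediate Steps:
p = 16137 (p = 29390 - 13253 = 16137)
1/(90254 + p) = 1/(90254 + 16137) = 1/106391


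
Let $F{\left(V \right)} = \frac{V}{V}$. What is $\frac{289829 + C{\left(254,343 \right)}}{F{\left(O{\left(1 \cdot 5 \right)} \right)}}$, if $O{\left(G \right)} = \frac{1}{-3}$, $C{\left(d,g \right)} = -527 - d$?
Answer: $289048$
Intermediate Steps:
$O{\left(G \right)} = - \frac{1}{3}$
$F{\left(V \right)} = 1$
$\frac{289829 + C{\left(254,343 \right)}}{F{\left(O{\left(1 \cdot 5 \right)} \right)}} = \frac{289829 - 781}{1} = \left(289829 - 781\right) 1 = 289048 \cdot 1 = 289048$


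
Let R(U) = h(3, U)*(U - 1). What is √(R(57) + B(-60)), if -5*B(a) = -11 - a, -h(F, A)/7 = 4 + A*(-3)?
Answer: 7*√33395/5 ≈ 255.84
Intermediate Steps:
h(F, A) = -28 + 21*A (h(F, A) = -7*(4 + A*(-3)) = -7*(4 - 3*A) = -28 + 21*A)
B(a) = 11/5 + a/5 (B(a) = -(-11 - a)/5 = 11/5 + a/5)
R(U) = (-1 + U)*(-28 + 21*U) (R(U) = (-28 + 21*U)*(U - 1) = (-28 + 21*U)*(-1 + U) = (-1 + U)*(-28 + 21*U))
√(R(57) + B(-60)) = √(7*(-1 + 57)*(-4 + 3*57) + (11/5 + (⅕)*(-60))) = √(7*56*(-4 + 171) + (11/5 - 12)) = √(7*56*167 - 49/5) = √(65464 - 49/5) = √(327271/5) = 7*√33395/5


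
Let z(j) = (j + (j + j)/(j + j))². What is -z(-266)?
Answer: -70225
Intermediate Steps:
z(j) = (1 + j)² (z(j) = (j + (2*j)/((2*j)))² = (j + (2*j)*(1/(2*j)))² = (j + 1)² = (1 + j)²)
-z(-266) = -(1 - 266)² = -1*(-265)² = -1*70225 = -70225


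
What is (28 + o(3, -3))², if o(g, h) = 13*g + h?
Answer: 4096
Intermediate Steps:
o(g, h) = h + 13*g
(28 + o(3, -3))² = (28 + (-3 + 13*3))² = (28 + (-3 + 39))² = (28 + 36)² = 64² = 4096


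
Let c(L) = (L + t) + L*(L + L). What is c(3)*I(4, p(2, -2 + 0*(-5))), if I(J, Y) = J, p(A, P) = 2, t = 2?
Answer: 92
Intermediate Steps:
c(L) = 2 + L + 2*L² (c(L) = (L + 2) + L*(L + L) = (2 + L) + L*(2*L) = (2 + L) + 2*L² = 2 + L + 2*L²)
c(3)*I(4, p(2, -2 + 0*(-5))) = (2 + 3 + 2*3²)*4 = (2 + 3 + 2*9)*4 = (2 + 3 + 18)*4 = 23*4 = 92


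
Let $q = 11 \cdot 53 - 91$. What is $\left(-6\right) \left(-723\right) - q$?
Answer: $3846$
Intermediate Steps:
$q = 492$ ($q = 583 - 91 = 492$)
$\left(-6\right) \left(-723\right) - q = \left(-6\right) \left(-723\right) - 492 = 4338 - 492 = 3846$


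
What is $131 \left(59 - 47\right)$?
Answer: $1572$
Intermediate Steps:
$131 \left(59 - 47\right) = 131 \cdot 12 = 1572$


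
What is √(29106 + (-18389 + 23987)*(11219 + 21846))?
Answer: 24*√321401 ≈ 13606.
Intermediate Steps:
√(29106 + (-18389 + 23987)*(11219 + 21846)) = √(29106 + 5598*33065) = √(29106 + 185097870) = √185126976 = 24*√321401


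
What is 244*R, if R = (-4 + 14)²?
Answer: 24400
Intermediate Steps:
R = 100 (R = 10² = 100)
244*R = 244*100 = 24400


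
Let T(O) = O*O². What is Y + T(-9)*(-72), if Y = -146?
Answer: 52342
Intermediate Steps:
T(O) = O³
Y + T(-9)*(-72) = -146 + (-9)³*(-72) = -146 - 729*(-72) = -146 + 52488 = 52342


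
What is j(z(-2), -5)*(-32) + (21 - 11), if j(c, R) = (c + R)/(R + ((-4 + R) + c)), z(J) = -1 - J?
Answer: 2/13 ≈ 0.15385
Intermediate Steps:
j(c, R) = (R + c)/(-4 + c + 2*R) (j(c, R) = (R + c)/(R + (-4 + R + c)) = (R + c)/(-4 + c + 2*R))
j(z(-2), -5)*(-32) + (21 - 11) = ((-5 + (-1 - 1*(-2)))/(-4 + (-1 - 1*(-2)) + 2*(-5)))*(-32) + (21 - 11) = ((-5 + (-1 + 2))/(-4 + (-1 + 2) - 10))*(-32) + 10 = ((-5 + 1)/(-4 + 1 - 10))*(-32) + 10 = (-4/(-13))*(-32) + 10 = -1/13*(-4)*(-32) + 10 = (4/13)*(-32) + 10 = -128/13 + 10 = 2/13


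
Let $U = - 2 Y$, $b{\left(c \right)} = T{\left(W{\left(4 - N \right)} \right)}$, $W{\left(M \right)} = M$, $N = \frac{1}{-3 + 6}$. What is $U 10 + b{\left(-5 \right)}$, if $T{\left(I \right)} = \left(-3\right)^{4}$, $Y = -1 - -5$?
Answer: $1$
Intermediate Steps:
$Y = 4$ ($Y = -1 + 5 = 4$)
$N = \frac{1}{3} \approx 0.33333$
$T{\left(I \right)} = 81$
$b{\left(c \right)} = 81$
$U = -8$ ($U = \left(-2\right) 4 = -8$)
$U 10 + b{\left(-5 \right)} = \left(-8\right) 10 + 81 = -80 + 81 = 1$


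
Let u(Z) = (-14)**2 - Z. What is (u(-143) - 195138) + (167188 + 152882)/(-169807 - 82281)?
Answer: -24553405191/126044 ≈ -1.9480e+5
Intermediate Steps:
u(Z) = 196 - Z
(u(-143) - 195138) + (167188 + 152882)/(-169807 - 82281) = ((196 - 1*(-143)) - 195138) + (167188 + 152882)/(-169807 - 82281) = ((196 + 143) - 195138) + 320070/(-252088) = (339 - 195138) + 320070*(-1/252088) = -194799 - 160035/126044 = -24553405191/126044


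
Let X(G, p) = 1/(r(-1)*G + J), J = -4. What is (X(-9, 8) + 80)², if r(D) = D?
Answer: 160801/25 ≈ 6432.0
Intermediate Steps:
X(G, p) = 1/(-4 - G) (X(G, p) = 1/(-G - 4) = 1/(-4 - G))
(X(-9, 8) + 80)² = (1/(-4 - 1*(-9)) + 80)² = (1/(-4 + 9) + 80)² = (1/5 + 80)² = (⅕ + 80)² = (401/5)² = 160801/25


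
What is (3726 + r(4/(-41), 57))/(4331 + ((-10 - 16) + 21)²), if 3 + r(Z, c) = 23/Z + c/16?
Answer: 55853/69696 ≈ 0.80138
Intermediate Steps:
r(Z, c) = -3 + 23/Z + c/16 (r(Z, c) = -3 + (23/Z + c/16) = -3 + 23/Z + c/16)
(3726 + r(4/(-41), 57))/(4331 + ((-10 - 16) + 21)²) = (3726 + (-3 + 23/((4/(-41))) + (1/16)*57))/(4331 + ((-10 - 16) + 21)²) = (3726 + (-3 + 23/((4*(-1/41))) + 57/16))/(4331 + (-26 + 21)²) = (3726 + (-3 + 23/(-4/41) + 57/16))/(4331 + (-5)²) = (3726 + (-3 + 23*(-41/4) + 57/16))/(4331 + 25) = (3726 + (-3 - 943/4 + 57/16))/4356 = (3726 - 3763/16)*(1/4356) = (55853/16)*(1/4356) = 55853/69696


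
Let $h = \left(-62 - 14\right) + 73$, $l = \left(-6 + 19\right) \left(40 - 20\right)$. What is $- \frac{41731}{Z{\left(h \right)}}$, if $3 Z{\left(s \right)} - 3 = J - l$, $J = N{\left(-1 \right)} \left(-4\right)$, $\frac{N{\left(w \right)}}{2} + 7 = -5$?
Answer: $\frac{125193}{161} \approx 777.6$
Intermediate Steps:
$l = 260$ ($l = 13 \cdot 20 = 260$)
$N{\left(w \right)} = -24$ ($N{\left(w \right)} = -14 + 2 \left(-5\right) = -14 - 10 = -24$)
$J = 96$ ($J = \left(-24\right) \left(-4\right) = 96$)
$h = -3$ ($h = -76 + 73 = -3$)
$Z{\left(s \right)} = - \frac{161}{3}$ ($Z{\left(s \right)} = 1 + \frac{96 - 260}{3} = 1 + \frac{1}{3} \left(-164\right) = 1 - \frac{164}{3} = - \frac{161}{3}$)
$- \frac{41731}{Z{\left(h \right)}} = - \frac{41731}{- \frac{161}{3}} = \left(-41731\right) \left(- \frac{3}{161}\right) = \frac{125193}{161}$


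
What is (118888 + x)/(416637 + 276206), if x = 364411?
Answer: 483299/692843 ≈ 0.69756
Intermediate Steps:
(118888 + x)/(416637 + 276206) = (118888 + 364411)/(416637 + 276206) = 483299/692843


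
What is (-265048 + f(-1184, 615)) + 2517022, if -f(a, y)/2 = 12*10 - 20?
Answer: 2251774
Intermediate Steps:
f(a, y) = -200 (f(a, y) = -2*(12*10 - 20) = -2*(120 - 20) = -2*100 = -200)
(-265048 + f(-1184, 615)) + 2517022 = (-265048 - 200) + 2517022 = -265248 + 2517022 = 2251774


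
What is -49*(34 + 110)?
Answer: -7056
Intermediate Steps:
-49*(34 + 110) = -49*144 = -7056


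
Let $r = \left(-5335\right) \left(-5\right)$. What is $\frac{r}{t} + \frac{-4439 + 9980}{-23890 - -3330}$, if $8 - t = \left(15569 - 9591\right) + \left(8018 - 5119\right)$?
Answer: $- \frac{597581129}{182346640} \approx -3.2772$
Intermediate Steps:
$r = 26675$
$t = -8869$ ($t = 8 - \left(\left(15569 - 9591\right) + \left(8018 - 5119\right)\right) = 8 - \left(5978 + \left(8018 - 5119\right)\right) = 8 - \left(5978 + 2899\right) = 8 - 8877 = -8869$)
$\frac{r}{t} + \frac{-4439 + 9980}{-23890 - -3330} = \frac{26675}{-8869} + \frac{-4439 + 9980}{-23890 - -3330} = 26675 \left(- \frac{1}{8869}\right) + \frac{5541}{-23890 + 3330} = - \frac{26675}{8869} + \frac{5541}{-20560} = - \frac{26675}{8869} + 5541 \left(- \frac{1}{20560}\right) = - \frac{26675}{8869} - \frac{5541}{20560} = - \frac{597581129}{182346640}$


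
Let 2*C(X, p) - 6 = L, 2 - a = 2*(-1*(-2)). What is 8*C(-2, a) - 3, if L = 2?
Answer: 29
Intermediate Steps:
a = -2 (a = 2 - 2*(-1*(-2)) = 2 - 2*2 = 2 - 1*4 = 2 - 4 = -2)
C(X, p) = 4 (C(X, p) = 3 + (1/2)*2 = 3 + 1 = 4)
8*C(-2, a) - 3 = 8*4 - 3 = 32 - 3 = 29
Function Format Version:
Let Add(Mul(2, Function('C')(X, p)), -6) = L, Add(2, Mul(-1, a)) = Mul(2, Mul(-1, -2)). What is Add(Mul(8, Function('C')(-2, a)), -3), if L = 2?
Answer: 29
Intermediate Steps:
a = -2 (a = Add(2, Mul(-1, Mul(2, Mul(-1, -2)))) = Add(2, Mul(-1, Mul(2, 2))) = Add(2, Mul(-1, 4)) = Add(2, -4) = -2)
Function('C')(X, p) = 4 (Function('C')(X, p) = Add(3, Mul(Rational(1, 2), 2)) = Add(3, 1) = 4)
Add(Mul(8, Function('C')(-2, a)), -3) = Add(Mul(8, 4), -3) = Add(32, -3) = 29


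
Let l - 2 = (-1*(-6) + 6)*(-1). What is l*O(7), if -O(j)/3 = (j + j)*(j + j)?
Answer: 5880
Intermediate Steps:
O(j) = -12*j**2 (O(j) = -3*(j + j)*(j + j) = -3*2*j*2*j = -12*j**2)
l = -10 (l = 2 + (-1*(-6) + 6)*(-1) = 2 + (6 + 6)*(-1) = 2 + 12*(-1) = 2 - 12 = -10)
l*O(7) = -(-120)*7**2 = -(-120)*49 = -10*(-588) = 5880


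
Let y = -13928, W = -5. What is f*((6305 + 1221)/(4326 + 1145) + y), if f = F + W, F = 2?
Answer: 228577686/5471 ≈ 41780.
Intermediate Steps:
f = -3 (f = 2 - 5 = -3)
f*((6305 + 1221)/(4326 + 1145) + y) = -3*((6305 + 1221)/(4326 + 1145) - 13928) = -3*(7526/5471 - 13928) = -3*(-76192562/5471) = 228577686/5471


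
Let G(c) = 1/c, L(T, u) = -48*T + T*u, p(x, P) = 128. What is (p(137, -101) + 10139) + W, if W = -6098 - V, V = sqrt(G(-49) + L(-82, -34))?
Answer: 4169 - 5*sqrt(13179)/7 ≈ 4087.0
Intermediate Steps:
V = 5*sqrt(13179)/7 (V = sqrt(1/(-49) - 82*(-48 - 34)) = sqrt(-1/49 - 82*(-82)) = sqrt(-1/49 + 6724) = sqrt(329475/49) = 5*sqrt(13179)/7 ≈ 82.000)
W = -6098 - 5*sqrt(13179)/7 ≈ -6180.0
(p(137, -101) + 10139) + W = (128 + 10139) + (-6098 - 5*sqrt(13179)/7) = 10267 + (-6098 - 5*sqrt(13179)/7) = 4169 - 5*sqrt(13179)/7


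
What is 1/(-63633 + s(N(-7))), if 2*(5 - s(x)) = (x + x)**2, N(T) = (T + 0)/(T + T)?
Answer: -2/127257 ≈ -1.5716e-5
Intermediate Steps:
N(T) = 1/2 (N(T) = T/((2*T)) = T*(1/(2*T)) = 1/2)
s(x) = 5 - 2*x**2 (s(x) = 5 - (x + x)**2/2 = 5 - 4*x**2/2 = 5 - 2*x**2)
1/(-63633 + s(N(-7))) = 1/(-63633 + (5 - 2*(1/2)**2)) = 1/(-63633 + (5 - 2*1/4)) = 1/(-63633 + (5 - 1/2)) = 1/(-63633 + 9/2) = 1/(-127257/2) = -2/127257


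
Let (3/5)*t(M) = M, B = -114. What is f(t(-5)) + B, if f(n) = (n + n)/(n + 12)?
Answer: -1304/11 ≈ -118.55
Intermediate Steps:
t(M) = 5*M/3
f(n) = 2*n/(12 + n) (f(n) = (2*n)/(12 + n) = 2*n/(12 + n))
f(t(-5)) + B = 2*((5/3)*(-5))/(12 + (5/3)*(-5)) - 114 = 2*(-25/3)/(12 - 25/3) - 114 = 2*(-25/3)/(11/3) - 114 = 2*(-25/3)*(3/11) - 114 = -50/11 - 114 = -1304/11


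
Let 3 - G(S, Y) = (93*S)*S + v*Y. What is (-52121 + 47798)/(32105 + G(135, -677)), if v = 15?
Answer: 393/150242 ≈ 0.0026158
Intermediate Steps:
G(S, Y) = 3 - 93*S**2 - 15*Y (G(S, Y) = 3 - ((93*S)*S + 15*Y) = 3 - (93*S**2 + 15*Y) = 3 - (15*Y + 93*S**2) = 3 + (-93*S**2 - 15*Y) = 3 - 93*S**2 - 15*Y)
(-52121 + 47798)/(32105 + G(135, -677)) = (-52121 + 47798)/(32105 + (3 - 93*135**2 - 15*(-677))) = -4323/(32105 + (3 - 93*18225 + 10155)) = -4323/(32105 + (3 - 1694925 + 10155)) = -4323/(32105 - 1684767) = -4323/(-1652662) = -4323*(-1/1652662) = 393/150242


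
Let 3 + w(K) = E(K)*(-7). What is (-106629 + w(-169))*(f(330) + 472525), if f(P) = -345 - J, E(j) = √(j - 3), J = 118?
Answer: -50336915184 - 6608868*I*√43 ≈ -5.0337e+10 - 4.3337e+7*I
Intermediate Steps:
E(j) = √(-3 + j)
f(P) = -463 (f(P) = -345 - 1*118 = -345 - 118 = -463)
w(K) = -3 - 7*√(-3 + K) (w(K) = -3 + √(-3 + K)*(-7) = -3 - 7*√(-3 + K))
(-106629 + w(-169))*(f(330) + 472525) = (-106629 + (-3 - 7*√(-3 - 169)))*(-463 + 472525) = (-106629 + (-3 - 14*I*√43))*472062 = (-106632 - 14*I*√43)*472062 = -50336915184 - 6608868*I*√43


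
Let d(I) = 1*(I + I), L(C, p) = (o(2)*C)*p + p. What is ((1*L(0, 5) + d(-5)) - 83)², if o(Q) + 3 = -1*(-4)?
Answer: 7744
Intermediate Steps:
o(Q) = 1 (o(Q) = -3 - 1*(-4) = -3 + 4 = 1)
L(C, p) = p + C*p (L(C, p) = (1*C)*p + p = C*p + p = p + C*p)
d(I) = 2*I (d(I) = 1*(2*I) = 2*I)
((1*L(0, 5) + d(-5)) - 83)² = ((1*(5*(1 + 0)) + 2*(-5)) - 83)² = ((1*(5*1) - 10) - 83)² = ((1*5 - 10) - 83)² = ((5 - 10) - 83)² = (-5 - 83)² = (-88)² = 7744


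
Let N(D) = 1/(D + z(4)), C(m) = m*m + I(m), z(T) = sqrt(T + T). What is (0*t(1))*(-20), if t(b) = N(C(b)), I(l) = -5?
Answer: 0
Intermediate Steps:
z(T) = sqrt(2)*sqrt(T) (z(T) = sqrt(2*T) = sqrt(2)*sqrt(T))
C(m) = -5 + m**2 (C(m) = m*m - 5 = m**2 - 5 = -5 + m**2)
N(D) = 1/(D + 2*sqrt(2)) (N(D) = 1/(D + sqrt(2)*sqrt(4)) = 1/(D + sqrt(2)*2) = 1/(D + 2*sqrt(2)))
t(b) = 1/(-5 + b**2 + 2*sqrt(2)) (t(b) = 1/((-5 + b**2) + 2*sqrt(2)) = 1/(-5 + b**2 + 2*sqrt(2)))
(0*t(1))*(-20) = (0/(-5 + 1**2 + 2*sqrt(2)))*(-20) = (0/(-5 + 1 + 2*sqrt(2)))*(-20) = (0/(-4 + 2*sqrt(2)))*(-20) = 0*(-20) = 0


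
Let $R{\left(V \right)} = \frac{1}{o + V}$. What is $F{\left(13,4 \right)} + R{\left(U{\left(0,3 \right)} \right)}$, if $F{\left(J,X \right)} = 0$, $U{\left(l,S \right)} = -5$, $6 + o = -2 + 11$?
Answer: $- \frac{1}{2} \approx -0.5$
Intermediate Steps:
$o = 3$ ($o = -6 + \left(-2 + 11\right) = -6 + 9 = 3$)
$R{\left(V \right)} = \frac{1}{3 + V}$
$F{\left(13,4 \right)} + R{\left(U{\left(0,3 \right)} \right)} = 0 + \frac{1}{3 - 5} = 0 + \frac{1}{-2} = 0 - \frac{1}{2} = - \frac{1}{2}$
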